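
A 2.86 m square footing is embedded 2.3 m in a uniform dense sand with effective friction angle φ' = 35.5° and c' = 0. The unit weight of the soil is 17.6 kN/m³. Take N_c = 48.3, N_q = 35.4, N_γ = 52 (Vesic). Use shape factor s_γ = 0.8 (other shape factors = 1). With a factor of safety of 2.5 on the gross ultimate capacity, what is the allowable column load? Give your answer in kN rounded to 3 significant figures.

Overburden at base level: q = 17.6 × 2.3 = 40.48 kPa.
Surcharge term q·N_q = 40.48 × 35.4 = 1433 kPa; self-weight term 0.5·γ·B·N_γ·s_γ = 0.5 × 17.6 × 2.86 × 52 × 0.8 = 1047 kPa.
q_ult = 1433 + 1047 = 2480 kPa.
Gross allowable pressure q_all = 2480 / 2.5 = 991.99 kPa.
Footing area = 8.1796 m², so allowable column load = 991.99 × 8.1796 = 8114.1 kN.

P_all ≈ 8110 kN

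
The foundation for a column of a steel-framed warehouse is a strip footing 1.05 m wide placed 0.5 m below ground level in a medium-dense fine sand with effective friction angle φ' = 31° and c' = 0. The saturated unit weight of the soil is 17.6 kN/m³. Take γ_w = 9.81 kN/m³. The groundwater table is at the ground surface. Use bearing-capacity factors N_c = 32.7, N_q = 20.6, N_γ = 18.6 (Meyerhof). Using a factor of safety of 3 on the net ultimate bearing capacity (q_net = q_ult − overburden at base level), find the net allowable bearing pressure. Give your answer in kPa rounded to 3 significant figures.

With the water table at the surface the whole profile is submerged: γ' = 17.6 − 9.81 = 7.79 kN/m³, so q = γ'·D_f = 3.895 kPa; the same γ' applies in the ½γBN_γ term.
q_ult = q·N_q + 0.5·γ·B·N_γ
     = 3.895 × 20.6 + 0.5 × 7.79 × 1.05 × 18.6
     = 80.237 + 76.069 = 156.31 kPa.
q_net = 156.31 − 3.895 = 152.41 kPa.
q_all(net) = 152.41 / 3 = 50.804 kPa.

q_all(net) ≈ 50.8 kPa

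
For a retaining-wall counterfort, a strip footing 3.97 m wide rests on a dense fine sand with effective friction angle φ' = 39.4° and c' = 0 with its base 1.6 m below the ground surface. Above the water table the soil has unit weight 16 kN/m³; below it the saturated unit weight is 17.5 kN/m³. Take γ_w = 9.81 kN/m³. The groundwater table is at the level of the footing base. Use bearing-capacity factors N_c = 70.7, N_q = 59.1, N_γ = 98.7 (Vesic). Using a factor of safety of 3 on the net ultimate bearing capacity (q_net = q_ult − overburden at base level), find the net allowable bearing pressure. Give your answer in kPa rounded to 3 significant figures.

q = γ·D_f = 16 × 1.6 = 25.6 kPa.
For the ½γBN_γ term take γ' = 17.5 − 9.81 = 7.69 kN/m³ (soil below base is submerged).
q·N_q = 25.6 × 59.1 = 1513 kPa
0.5·γ·B·N_γ = 0.5 × 7.69 × 3.97 × 98.7 = 1506.6 kPa
q_ult = 1513 + 1506.6 = 3019.6 kPa.
q_net = 3019.6 − 25.6 = 2994 kPa.
q_all(net) = 2994 / 3 = 997.99 kPa.

q_all(net) ≈ 998 kPa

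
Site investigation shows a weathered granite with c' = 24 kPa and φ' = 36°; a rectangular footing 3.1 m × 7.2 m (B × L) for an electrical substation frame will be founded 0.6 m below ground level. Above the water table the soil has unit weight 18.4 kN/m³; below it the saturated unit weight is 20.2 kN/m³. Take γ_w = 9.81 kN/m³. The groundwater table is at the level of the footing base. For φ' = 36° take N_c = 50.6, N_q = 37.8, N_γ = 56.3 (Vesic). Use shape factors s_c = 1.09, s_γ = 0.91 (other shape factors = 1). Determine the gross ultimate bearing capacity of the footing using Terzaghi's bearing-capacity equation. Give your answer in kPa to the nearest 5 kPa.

Overburden at base level: q = 18.4 × 0.6 = 11.04 kPa.
Below the base the soil is submerged, so the ½γBN_γ term uses γ' = 20.2 − 9.81 = 10.39 kN/m³.
Cohesion term c·N_c·s_c = 24 × 50.6 × 1.09 = 1323.7 kPa; surcharge term q·N_q = 11.04 × 37.8 = 417.31 kPa; self-weight term 0.5·γ·B·N_γ·s_γ = 0.5 × 10.39 × 3.1 × 56.3 × 0.91 = 825.08 kPa.
q_ult = 1323.7 + 417.31 + 825.08 = 2566.1 kPa.

q_ult ≈ 2565 kPa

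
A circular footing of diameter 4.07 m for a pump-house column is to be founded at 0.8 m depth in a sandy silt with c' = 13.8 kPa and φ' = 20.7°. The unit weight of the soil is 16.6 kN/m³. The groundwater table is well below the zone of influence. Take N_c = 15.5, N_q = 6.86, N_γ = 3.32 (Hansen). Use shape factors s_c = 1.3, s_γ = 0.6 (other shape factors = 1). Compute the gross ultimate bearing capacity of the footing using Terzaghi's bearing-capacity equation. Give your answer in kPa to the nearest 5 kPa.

Effective surcharge at the founding depth q = γ·D_f = 16.6 × 0.8 = 13.28 kPa.
q_ult = c·N_c·s_c + q·N_q + 0.5·γ·B·N_γ·s_γ
     = 13.8 × 15.5 × 1.3 + 13.28 × 6.86 + 0.5 × 16.6 × 4.07 × 3.32 × 0.6
     = 278.07 + 91.101 + 67.292 = 436.46 kPa.

q_ult ≈ 435 kPa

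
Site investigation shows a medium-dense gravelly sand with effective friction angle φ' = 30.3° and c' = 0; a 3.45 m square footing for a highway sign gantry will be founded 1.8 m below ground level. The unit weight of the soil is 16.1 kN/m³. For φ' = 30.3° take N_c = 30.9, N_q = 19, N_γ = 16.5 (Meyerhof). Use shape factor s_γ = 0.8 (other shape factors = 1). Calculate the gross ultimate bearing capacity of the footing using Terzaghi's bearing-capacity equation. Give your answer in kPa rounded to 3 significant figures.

q_ult ≈ 917 kPa

Overburden at base level: q = 16.1 × 1.8 = 28.98 kPa.
Surcharge term q·N_q = 28.98 × 19 = 550.62 kPa; self-weight term 0.5·γ·B·N_γ·s_γ = 0.5 × 16.1 × 3.45 × 16.5 × 0.8 = 366.6 kPa.
q_ult = 550.62 + 366.6 = 917.22 kPa.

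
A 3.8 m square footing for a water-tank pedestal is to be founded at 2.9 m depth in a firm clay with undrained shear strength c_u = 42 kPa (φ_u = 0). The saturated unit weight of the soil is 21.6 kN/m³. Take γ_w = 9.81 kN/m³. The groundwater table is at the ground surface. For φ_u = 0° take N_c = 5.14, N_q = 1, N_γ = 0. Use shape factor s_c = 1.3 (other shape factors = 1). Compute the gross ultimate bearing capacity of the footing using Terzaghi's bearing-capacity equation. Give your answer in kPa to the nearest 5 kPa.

q_ult ≈ 315 kPa

With the water table at the surface the whole profile is submerged: γ' = 21.6 − 9.81 = 11.79 kN/m³, so q = γ'·D_f = 34.191 kPa.
q_ult = c·N_c·s_c + q·N_q
     = 42 × 5.14 × 1.3 + 34.191 × 1
     = 280.64 + 34.191 = 314.84 kPa.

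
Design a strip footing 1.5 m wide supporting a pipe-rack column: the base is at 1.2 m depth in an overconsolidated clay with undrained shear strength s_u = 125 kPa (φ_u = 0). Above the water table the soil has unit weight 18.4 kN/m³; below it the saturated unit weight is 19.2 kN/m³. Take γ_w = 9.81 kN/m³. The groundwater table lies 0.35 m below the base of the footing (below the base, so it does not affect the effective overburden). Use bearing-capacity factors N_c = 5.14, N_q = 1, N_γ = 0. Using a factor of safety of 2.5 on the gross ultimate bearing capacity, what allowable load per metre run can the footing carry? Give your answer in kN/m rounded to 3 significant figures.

≈ 399 kN/m

q = γ·D_f = 18.4 × 1.2 = 22.08 kPa.
c·N_c = 125 × 5.14 = 642.5 kPa
q·N_q = 22.08 × 1 = 22.08 kPa
q_ult = 642.5 + 22.08 = 664.58 kPa.
Gross allowable pressure q_all = 664.58 / 2.5 = 265.83 kPa.
Allowable wall load = q_all × B = 265.83 × 1.5 = 398.75 kN per metre run.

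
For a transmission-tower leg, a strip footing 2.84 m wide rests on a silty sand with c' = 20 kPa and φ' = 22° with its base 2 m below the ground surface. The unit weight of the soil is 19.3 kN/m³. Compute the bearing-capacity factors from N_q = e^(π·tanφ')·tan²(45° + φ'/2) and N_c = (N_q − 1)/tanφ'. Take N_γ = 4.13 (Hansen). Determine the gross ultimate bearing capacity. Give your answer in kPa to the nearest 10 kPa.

q_ult ≈ 750 kPa

tan22° = 0.404, so N_q = e^(π×0.404)·tan²(56°) = 3.558 × 2.198 = 7.82.
N_c = (7.82 − 1)/tan22° = 16.88.
Effective surcharge at the founding depth q = γ·D_f = 19.3 × 2 = 38.6 kPa.
q_ult = c·N_c + q·N_q + 0.5·γ·B·N_γ
     = 20 × 16.883 + 38.6 × 7.8211 + 0.5 × 19.3 × 2.84 × 4.13
     = 337.66 + 301.9 + 113.19 = 752.74 kPa.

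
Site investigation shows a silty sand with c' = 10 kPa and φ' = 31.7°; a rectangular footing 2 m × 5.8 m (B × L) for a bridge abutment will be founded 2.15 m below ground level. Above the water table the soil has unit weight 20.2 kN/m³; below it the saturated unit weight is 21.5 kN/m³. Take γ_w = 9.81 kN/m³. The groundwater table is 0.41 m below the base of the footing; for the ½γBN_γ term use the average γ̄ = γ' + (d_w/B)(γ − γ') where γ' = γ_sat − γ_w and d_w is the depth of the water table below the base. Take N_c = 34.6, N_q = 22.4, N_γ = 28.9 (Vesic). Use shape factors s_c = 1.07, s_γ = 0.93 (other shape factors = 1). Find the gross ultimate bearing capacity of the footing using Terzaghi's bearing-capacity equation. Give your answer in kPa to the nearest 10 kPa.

q_ult ≈ 1700 kPa

q = γ·D_f = 20.2 × 2.15 = 43.43 kPa.
γ' = 11.69 kN/m³; averaging over the depth B below the base, γ̄ = γ' + (d_w/B)(γ − γ') = 13.435 kN/m³.
c·N_c·s_c = 10 × 34.6 × 1.07 = 370.22 kPa
q·N_q = 43.43 × 22.4 = 972.83 kPa
0.5·γ·B·N_γ·s_γ = 0.5 × 13.435 × 2 × 28.9 × 0.93 = 361.08 kPa
q_ult = 370.22 + 972.83 + 361.08 = 1704.1 kPa.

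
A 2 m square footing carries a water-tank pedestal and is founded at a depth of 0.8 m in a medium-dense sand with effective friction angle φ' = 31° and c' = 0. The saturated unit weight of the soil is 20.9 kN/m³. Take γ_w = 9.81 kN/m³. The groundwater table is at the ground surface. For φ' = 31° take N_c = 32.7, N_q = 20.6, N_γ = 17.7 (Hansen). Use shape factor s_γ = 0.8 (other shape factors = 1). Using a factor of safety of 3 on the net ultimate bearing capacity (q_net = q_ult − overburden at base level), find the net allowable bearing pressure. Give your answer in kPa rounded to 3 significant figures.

q_all(net) ≈ 110 kPa

With the water table at the surface the whole profile is submerged: γ' = 20.9 − 9.81 = 11.09 kN/m³, so q = γ'·D_f = 8.872 kPa; the same γ' applies in the ½γBN_γ term.
q_ult = q·N_q + 0.5·γ·B·N_γ·s_γ
     = 8.872 × 20.6 + 0.5 × 11.09 × 2 × 17.7 × 0.8
     = 182.76 + 157.03 = 339.8 kPa.
q_net = 339.8 − 8.872 = 330.93 kPa.
q_all(net) = 330.93 / 3 = 110.31 kPa.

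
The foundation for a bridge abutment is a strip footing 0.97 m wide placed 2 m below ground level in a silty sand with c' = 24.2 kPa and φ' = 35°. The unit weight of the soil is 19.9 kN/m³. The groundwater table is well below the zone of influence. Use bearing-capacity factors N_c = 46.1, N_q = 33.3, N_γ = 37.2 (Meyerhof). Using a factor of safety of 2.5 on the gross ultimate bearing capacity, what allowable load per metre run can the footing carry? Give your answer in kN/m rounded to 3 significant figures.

Effective surcharge at the founding depth q = γ·D_f = 19.9 × 2 = 39.8 kPa.
q_ult = c·N_c + q·N_q + 0.5·γ·B·N_γ
     = 24.2 × 46.1 + 39.8 × 33.3 + 0.5 × 19.9 × 0.97 × 37.2
     = 1115.6 + 1325.3 + 359.04 = 2800 kPa.
Gross allowable pressure q_all = 2800 / 2.5 = 1120 kPa.
Allowable wall load = q_all × B = 1120 × 0.97 = 1086.4 kN per metre run.

≈ 1090 kN/m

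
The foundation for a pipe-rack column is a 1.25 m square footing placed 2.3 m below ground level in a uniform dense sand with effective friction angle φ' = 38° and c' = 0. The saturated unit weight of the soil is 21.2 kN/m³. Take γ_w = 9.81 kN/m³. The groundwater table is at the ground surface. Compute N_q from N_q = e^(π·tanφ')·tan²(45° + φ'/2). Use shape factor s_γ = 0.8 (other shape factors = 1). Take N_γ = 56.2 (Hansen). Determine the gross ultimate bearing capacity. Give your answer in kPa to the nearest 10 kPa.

q_ult ≈ 1600 kPa

tan38° = 0.7813, so N_q = e^(π×0.7813)·tan²(64°) = 11.64 × 4.204 = 48.93.
Water table at ground surface, so effective unit weight γ' = 21.2 − 9.81 = 11.39 kN/m³ is used throughout; overburden q = 11.39 × 2.3 = 26.197 kPa; the same γ' applies in the ½γBN_γ term.
Surcharge term q·N_q = 26.197 × 48.933 = 1281.9 kPa; self-weight term 0.5·γ·B·N_γ·s_γ = 0.5 × 11.39 × 1.25 × 56.2 × 0.8 = 320.06 kPa.
q_ult = 1281.9 + 320.06 = 1602 kPa.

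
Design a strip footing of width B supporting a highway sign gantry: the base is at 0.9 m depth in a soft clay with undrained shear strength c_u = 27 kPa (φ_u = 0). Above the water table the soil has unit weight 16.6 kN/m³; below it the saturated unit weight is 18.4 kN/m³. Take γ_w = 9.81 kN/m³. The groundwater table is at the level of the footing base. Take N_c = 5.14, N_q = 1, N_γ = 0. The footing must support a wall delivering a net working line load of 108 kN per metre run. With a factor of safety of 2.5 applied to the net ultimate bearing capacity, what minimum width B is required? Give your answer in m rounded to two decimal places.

Overburden at base level: q = 16.6 × 0.9 = 14.94 kPa.
Cohesion term c·N_c = 27 × 5.14 = 138.78 kPa; surcharge term q·N_q = 14.94 × 1 = 14.94 kPa.
q_ult = 138.78 + 14.94 = 153.72 kPa.
For φ = 0 the ½γBN_γ term vanishes, so q_ult is independent of B. q_net = 153.72 − 14.94 = 138.78 kPa; q_all(net) = 138.78/2.5 = 55.512 kPa.
Required width B = w / q_all(net) = 108 / 55.512 = 1.946 m.

B = 1.95 m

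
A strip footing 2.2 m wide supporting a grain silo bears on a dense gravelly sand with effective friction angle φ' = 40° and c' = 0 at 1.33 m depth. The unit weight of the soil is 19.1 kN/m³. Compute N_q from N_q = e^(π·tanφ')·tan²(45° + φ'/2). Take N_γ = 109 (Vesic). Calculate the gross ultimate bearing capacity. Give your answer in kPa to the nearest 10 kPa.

q_ult ≈ 3920 kPa

tan40° = 0.8391, so N_q = e^(π×0.8391)·tan²(65°) = 13.959 × 4.599 = 64.2.
q = γ·D_f = 19.1 × 1.33 = 25.403 kPa.
q·N_q = 25.403 × 64.195 = 1630.8 kPa
0.5·γ·B·N_γ = 0.5 × 19.1 × 2.2 × 109 = 2290.1 kPa
q_ult = 1630.8 + 2290.1 = 3920.8 kPa.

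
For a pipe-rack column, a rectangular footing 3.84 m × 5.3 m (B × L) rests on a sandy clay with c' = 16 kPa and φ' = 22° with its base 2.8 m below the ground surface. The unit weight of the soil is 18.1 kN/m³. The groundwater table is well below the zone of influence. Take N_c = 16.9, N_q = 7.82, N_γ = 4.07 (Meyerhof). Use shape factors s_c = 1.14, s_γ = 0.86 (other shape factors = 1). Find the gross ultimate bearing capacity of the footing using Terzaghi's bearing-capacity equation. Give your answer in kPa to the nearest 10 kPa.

q_ult ≈ 830 kPa

Effective surcharge at the founding depth q = γ·D_f = 18.1 × 2.8 = 50.68 kPa.
q_ult = c·N_c·s_c + q·N_q + 0.5·γ·B·N_γ·s_γ
     = 16 × 16.9 × 1.14 + 50.68 × 7.82 + 0.5 × 18.1 × 3.84 × 4.07 × 0.86
     = 308.26 + 396.32 + 121.64 = 826.21 kPa.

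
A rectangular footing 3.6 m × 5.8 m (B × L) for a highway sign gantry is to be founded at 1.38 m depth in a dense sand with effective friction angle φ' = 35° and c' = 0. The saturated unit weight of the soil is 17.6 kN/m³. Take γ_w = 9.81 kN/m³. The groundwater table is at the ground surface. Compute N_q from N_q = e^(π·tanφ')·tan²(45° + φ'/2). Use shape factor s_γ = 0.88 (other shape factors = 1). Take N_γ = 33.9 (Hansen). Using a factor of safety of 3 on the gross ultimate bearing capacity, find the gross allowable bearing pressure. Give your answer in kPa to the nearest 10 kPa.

N_q = e^(π·tan35°)·tan²(62.5°) = 33.3.
Water table at ground surface, so effective unit weight γ' = 17.6 − 9.81 = 7.79 kN/m³ is used throughout; overburden q = 7.79 × 1.38 = 10.75 kPa; the same γ' applies in the ½γBN_γ term.
Surcharge term q·N_q = 10.75 × 33.296 = 357.94 kPa; self-weight term 0.5·γ·B·N_γ·s_γ = 0.5 × 7.79 × 3.6 × 33.9 × 0.88 = 418.3 kPa.
q_ult = 357.94 + 418.3 = 776.24 kPa.
q_all = 776.24 / 3 = 258.75 kPa.

q_all ≈ 260 kPa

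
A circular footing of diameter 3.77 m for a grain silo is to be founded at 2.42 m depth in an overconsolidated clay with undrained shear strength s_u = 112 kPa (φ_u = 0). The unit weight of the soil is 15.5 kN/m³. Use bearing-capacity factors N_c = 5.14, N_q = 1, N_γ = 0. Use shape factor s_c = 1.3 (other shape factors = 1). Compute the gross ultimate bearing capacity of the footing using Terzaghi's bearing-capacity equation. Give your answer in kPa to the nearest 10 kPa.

Overburden at base level: q = 15.5 × 2.42 = 37.51 kPa.
Cohesion term c·N_c·s_c = 112 × 5.14 × 1.3 = 748.38 kPa; surcharge term q·N_q = 37.51 × 1 = 37.51 kPa.
q_ult = 748.38 + 37.51 = 785.89 kPa.

q_ult ≈ 790 kPa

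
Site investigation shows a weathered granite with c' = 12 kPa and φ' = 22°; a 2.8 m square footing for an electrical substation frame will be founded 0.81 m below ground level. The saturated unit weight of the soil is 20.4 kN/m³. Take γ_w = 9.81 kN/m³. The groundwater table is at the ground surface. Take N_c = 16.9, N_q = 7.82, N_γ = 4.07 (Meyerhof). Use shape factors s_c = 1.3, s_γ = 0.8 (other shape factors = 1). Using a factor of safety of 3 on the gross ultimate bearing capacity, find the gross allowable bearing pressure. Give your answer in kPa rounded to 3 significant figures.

γ' = 20.4 − 9.81 = 10.59 kN/m³ (submerged throughout). q = 10.59 × 0.81 = 8.5779 kPa; the same γ' applies in the ½γBN_γ term.
c·N_c·s_c = 12 × 16.9 × 1.3 = 263.64 kPa
q·N_q = 8.5779 × 7.82 = 67.079 kPa
0.5·γ·B·N_γ·s_γ = 0.5 × 10.59 × 2.8 × 4.07 × 0.8 = 48.273 kPa
q_ult = 263.64 + 67.079 + 48.273 = 378.99 kPa.
q_all = 378.99 / 3 = 126.33 kPa.

q_all ≈ 126 kPa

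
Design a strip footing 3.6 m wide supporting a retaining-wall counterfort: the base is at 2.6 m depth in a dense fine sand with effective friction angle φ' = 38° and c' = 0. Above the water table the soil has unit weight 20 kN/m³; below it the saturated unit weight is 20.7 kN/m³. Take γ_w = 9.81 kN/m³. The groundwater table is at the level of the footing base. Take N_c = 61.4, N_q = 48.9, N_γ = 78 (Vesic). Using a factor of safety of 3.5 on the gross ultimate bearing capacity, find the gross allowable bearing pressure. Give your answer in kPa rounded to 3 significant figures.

q = γ·D_f = 20 × 2.6 = 52 kPa.
For the ½γBN_γ term take γ' = 20.7 − 9.81 = 10.89 kN/m³ (soil below base is submerged).
q·N_q = 52 × 48.9 = 2542.8 kPa
0.5·γ·B·N_γ = 0.5 × 10.89 × 3.6 × 78 = 1529 kPa
q_ult = 2542.8 + 1529 = 4071.8 kPa.
q_all = 4071.8 / 3.5 = 1163.4 kPa.

q_all ≈ 1160 kPa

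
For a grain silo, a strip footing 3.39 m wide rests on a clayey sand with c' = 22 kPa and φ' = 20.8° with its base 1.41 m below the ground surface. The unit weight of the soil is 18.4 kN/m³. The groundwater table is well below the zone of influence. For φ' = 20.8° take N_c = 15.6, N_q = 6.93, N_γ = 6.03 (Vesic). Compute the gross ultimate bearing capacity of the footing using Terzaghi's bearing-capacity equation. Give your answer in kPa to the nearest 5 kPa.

q_ult ≈ 710 kPa

Overburden at base level: q = 18.4 × 1.41 = 25.944 kPa.
Cohesion term c·N_c = 22 × 15.6 = 343.2 kPa; surcharge term q·N_q = 25.944 × 6.93 = 179.79 kPa; self-weight term 0.5·γ·B·N_γ = 0.5 × 18.4 × 3.39 × 6.03 = 188.06 kPa.
q_ult = 343.2 + 179.79 + 188.06 = 711.06 kPa.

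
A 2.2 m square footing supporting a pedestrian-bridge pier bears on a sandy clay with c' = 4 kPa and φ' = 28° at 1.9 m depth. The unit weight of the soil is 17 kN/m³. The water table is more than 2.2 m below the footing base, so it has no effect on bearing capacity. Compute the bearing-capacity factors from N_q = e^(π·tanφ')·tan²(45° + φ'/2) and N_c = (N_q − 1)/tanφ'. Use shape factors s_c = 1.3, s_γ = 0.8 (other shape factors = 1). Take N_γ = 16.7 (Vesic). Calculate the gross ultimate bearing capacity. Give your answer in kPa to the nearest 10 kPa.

q_ult ≈ 860 kPa

tan28° = 0.5317, so N_q = e^(π×0.5317)·tan²(59°) = 5.314 × 2.77 = 14.72.
N_c = (14.72 − 1)/tan28° = 25.8.
Effective surcharge at the founding depth q = γ·D_f = 17 × 1.9 = 32.3 kPa.
q_ult = c·N_c·s_c + q·N_q + 0.5·γ·B·N_γ·s_γ
     = 4 × 25.803 × 1.3 + 32.3 × 14.72 + 0.5 × 17 × 2.2 × 16.7 × 0.8
     = 134.18 + 475.45 + 249.83 = 859.46 kPa.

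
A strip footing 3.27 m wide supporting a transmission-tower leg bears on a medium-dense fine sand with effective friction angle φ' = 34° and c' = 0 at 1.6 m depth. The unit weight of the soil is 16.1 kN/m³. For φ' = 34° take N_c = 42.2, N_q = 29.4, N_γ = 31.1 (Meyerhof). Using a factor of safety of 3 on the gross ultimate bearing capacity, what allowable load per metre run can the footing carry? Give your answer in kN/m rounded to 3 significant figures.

≈ 1720 kN/m

Effective surcharge at the founding depth q = γ·D_f = 16.1 × 1.6 = 25.76 kPa.
q_ult = q·N_q + 0.5·γ·B·N_γ
     = 25.76 × 29.4 + 0.5 × 16.1 × 3.27 × 31.1
     = 757.34 + 818.66 = 1576 kPa.
Gross allowable pressure q_all = 1576 / 3 = 525.33 kPa.
Allowable wall load = q_all × B = 525.33 × 3.27 = 1717.8 kN per metre run.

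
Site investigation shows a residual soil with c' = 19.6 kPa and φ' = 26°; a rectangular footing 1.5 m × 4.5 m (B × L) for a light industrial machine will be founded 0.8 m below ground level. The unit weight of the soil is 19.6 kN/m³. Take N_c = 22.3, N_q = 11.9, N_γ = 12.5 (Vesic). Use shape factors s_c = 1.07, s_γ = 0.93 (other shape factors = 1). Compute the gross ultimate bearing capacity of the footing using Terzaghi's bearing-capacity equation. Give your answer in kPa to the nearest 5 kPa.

q_ult ≈ 825 kPa

Overburden at base level: q = 19.6 × 0.8 = 15.68 kPa.
Cohesion term c·N_c·s_c = 19.6 × 22.3 × 1.07 = 467.68 kPa; surcharge term q·N_q = 15.68 × 11.9 = 186.59 kPa; self-weight term 0.5·γ·B·N_γ·s_γ = 0.5 × 19.6 × 1.5 × 12.5 × 0.93 = 170.89 kPa.
q_ult = 467.68 + 186.59 + 170.89 = 825.16 kPa.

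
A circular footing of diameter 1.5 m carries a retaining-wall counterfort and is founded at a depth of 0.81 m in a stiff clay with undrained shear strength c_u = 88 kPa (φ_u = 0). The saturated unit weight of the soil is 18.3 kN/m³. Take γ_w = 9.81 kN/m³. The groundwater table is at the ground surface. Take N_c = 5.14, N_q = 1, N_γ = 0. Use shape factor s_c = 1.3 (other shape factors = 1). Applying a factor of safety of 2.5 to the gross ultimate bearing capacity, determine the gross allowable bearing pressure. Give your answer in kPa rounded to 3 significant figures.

γ' = 18.3 − 9.81 = 8.49 kN/m³ (submerged throughout). q = 8.49 × 0.81 = 6.8769 kPa.
c·N_c·s_c = 88 × 5.14 × 1.3 = 588.02 kPa
q·N_q = 6.8769 × 1 = 6.8769 kPa
q_ult = 588.02 + 6.8769 = 594.89 kPa.
q_all = q_ult / FS = 594.89 / 2.5 = 237.96 kPa.

q_all ≈ 238 kPa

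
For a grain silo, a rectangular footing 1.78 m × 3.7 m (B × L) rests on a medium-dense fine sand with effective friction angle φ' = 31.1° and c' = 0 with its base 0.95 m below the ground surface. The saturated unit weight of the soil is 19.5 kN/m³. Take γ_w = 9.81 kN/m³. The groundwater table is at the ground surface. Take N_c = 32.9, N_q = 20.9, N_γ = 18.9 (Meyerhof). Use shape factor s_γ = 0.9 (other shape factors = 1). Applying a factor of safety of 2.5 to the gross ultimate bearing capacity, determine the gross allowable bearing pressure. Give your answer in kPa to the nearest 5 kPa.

q_all ≈ 135 kPa

With the water table at the surface the whole profile is submerged: γ' = 19.5 − 9.81 = 9.69 kN/m³, so q = γ'·D_f = 9.2055 kPa; the same γ' applies in the ½γBN_γ term.
q_ult = q·N_q + 0.5·γ·B·N_γ·s_γ
     = 9.2055 × 20.9 + 0.5 × 9.69 × 1.78 × 18.9 × 0.9
     = 192.39 + 146.7 = 339.09 kPa.
q_all = q_ult / FS = 339.09 / 2.5 = 135.64 kPa.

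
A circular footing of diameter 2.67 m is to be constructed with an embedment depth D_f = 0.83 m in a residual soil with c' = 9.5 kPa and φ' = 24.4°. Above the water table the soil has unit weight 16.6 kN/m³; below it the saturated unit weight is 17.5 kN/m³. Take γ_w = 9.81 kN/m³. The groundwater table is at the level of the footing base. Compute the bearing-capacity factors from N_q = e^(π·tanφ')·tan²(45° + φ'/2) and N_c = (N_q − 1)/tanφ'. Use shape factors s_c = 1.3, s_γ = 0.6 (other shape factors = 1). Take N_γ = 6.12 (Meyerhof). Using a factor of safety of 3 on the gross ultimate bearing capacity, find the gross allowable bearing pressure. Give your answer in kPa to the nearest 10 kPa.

q_all ≈ 140 kPa

N_q = e^(π·tan24.4°)·tan²(57.2°) = 10.01; N_c = (N_q − 1)/tanφ' = 19.87.
Overburden at base level: q = 16.6 × 0.83 = 13.778 kPa.
Below the base the soil is submerged, so the ½γBN_γ term uses γ' = 17.5 − 9.81 = 7.69 kN/m³.
Cohesion term c·N_c·s_c = 9.5 × 19.867 × 1.3 = 245.36 kPa; surcharge term q·N_q = 13.778 × 10.012 = 137.95 kPa; self-weight term 0.5·γ·B·N_γ·s_γ = 0.5 × 7.69 × 2.67 × 6.12 × 0.6 = 37.697 kPa.
q_ult = 245.36 + 137.95 + 37.697 = 421 kPa.
q_all = 421 / 3 = 140.33 kPa.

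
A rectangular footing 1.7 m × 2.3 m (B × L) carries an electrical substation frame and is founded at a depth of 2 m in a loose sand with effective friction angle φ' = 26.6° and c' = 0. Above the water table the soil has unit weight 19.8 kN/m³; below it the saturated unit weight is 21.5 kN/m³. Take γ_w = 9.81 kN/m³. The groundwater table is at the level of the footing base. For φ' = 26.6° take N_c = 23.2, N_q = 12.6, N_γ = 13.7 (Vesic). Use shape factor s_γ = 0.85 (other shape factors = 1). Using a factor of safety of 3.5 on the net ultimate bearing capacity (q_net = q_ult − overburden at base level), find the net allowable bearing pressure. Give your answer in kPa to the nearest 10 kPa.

Overburden at base level: q = 19.8 × 2 = 39.6 kPa.
Below the base the soil is submerged, so the ½γBN_γ term uses γ' = 21.5 − 9.81 = 11.69 kN/m³.
Surcharge term q·N_q = 39.6 × 12.6 = 498.96 kPa; self-weight term 0.5·γ·B·N_γ·s_γ = 0.5 × 11.69 × 1.7 × 13.7 × 0.85 = 115.71 kPa.
q_ult = 498.96 + 115.71 = 614.67 kPa.
q_net = 614.67 − 39.6 = 575.07 kPa.
q_all(net) = 575.07 / 3.5 = 164.31 kPa.

q_all(net) ≈ 160 kPa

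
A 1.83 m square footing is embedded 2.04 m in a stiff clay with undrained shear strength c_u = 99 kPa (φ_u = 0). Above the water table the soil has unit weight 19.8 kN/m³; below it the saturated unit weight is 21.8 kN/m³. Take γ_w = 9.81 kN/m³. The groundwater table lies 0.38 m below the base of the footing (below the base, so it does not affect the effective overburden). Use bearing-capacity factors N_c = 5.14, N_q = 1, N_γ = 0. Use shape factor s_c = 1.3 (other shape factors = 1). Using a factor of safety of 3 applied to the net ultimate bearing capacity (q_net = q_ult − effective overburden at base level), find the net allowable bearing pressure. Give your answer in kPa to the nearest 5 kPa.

q_all(net) ≈ 220 kPa

q = γ·D_f = 19.8 × 2.04 = 40.392 kPa.
c·N_c·s_c = 99 × 5.14 × 1.3 = 661.52 kPa
q·N_q = 40.392 × 1 = 40.392 kPa
q_ult = 661.52 + 40.392 = 701.91 kPa.
Net ultimate: q_net = 701.91 − 40.392 = 661.52 kPa.
q_all(net) = 661.52 / 3 = 220.51 kPa.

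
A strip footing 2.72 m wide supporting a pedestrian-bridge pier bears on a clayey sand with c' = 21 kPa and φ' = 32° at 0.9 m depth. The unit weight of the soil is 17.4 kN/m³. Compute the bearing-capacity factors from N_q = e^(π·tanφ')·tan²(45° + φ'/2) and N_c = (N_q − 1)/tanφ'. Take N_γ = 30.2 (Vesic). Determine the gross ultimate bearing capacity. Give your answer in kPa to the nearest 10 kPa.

q_ult ≈ 1820 kPa

tan32° = 0.6249, so N_q = e^(π×0.6249)·tan²(61°) = 7.121 × 3.255 = 23.18.
N_c = (23.18 − 1)/tan32° = 35.49.
q = γ·D_f = 17.4 × 0.9 = 15.66 kPa.
c·N_c = 21 × 35.49 = 745.3 kPa
q·N_q = 15.66 × 23.177 = 362.95 kPa
0.5·γ·B·N_γ = 0.5 × 17.4 × 2.72 × 30.2 = 714.65 kPa
q_ult = 745.3 + 362.95 + 714.65 = 1822.9 kPa.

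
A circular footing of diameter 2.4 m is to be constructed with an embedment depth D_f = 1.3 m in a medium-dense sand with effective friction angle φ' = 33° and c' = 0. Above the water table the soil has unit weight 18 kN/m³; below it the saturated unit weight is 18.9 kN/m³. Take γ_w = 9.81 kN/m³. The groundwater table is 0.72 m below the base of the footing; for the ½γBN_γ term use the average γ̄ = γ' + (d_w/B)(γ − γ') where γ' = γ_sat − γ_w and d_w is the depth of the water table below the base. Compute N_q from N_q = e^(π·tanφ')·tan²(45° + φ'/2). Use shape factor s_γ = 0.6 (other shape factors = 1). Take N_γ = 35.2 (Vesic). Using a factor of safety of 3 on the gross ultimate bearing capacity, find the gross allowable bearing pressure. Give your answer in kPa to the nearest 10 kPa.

q_all ≈ 300 kPa

N_q = e^(π·tan33°)·tan²(61.5°) = 26.09.
q = γ·D_f = 18 × 1.3 = 23.4 kPa.
γ' = 9.09 kN/m³; averaging over the depth B below the base, γ̄ = γ' + (d_w/B)(γ − γ') = 11.763 kN/m³.
q·N_q = 23.4 × 26.092 = 610.55 kPa
0.5·γ·B·N_γ·s_γ = 0.5 × 11.763 × 2.4 × 35.2 × 0.6 = 298.12 kPa
q_ult = 610.55 + 298.12 = 908.67 kPa.
q_all = 908.67 / 3 = 302.89 kPa.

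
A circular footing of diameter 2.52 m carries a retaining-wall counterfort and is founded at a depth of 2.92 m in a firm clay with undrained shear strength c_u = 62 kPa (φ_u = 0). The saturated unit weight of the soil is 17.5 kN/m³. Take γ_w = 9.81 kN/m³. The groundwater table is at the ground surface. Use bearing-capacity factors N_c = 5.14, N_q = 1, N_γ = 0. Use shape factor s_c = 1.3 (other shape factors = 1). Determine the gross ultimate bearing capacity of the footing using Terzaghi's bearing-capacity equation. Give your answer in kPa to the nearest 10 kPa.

Water table at ground surface, so effective unit weight γ' = 17.5 − 9.81 = 7.69 kN/m³ is used throughout; overburden q = 7.69 × 2.92 = 22.455 kPa.
Cohesion term c·N_c·s_c = 62 × 5.14 × 1.3 = 414.28 kPa; surcharge term q·N_q = 22.455 × 1 = 22.455 kPa.
q_ult = 414.28 + 22.455 = 436.74 kPa.

q_ult ≈ 440 kPa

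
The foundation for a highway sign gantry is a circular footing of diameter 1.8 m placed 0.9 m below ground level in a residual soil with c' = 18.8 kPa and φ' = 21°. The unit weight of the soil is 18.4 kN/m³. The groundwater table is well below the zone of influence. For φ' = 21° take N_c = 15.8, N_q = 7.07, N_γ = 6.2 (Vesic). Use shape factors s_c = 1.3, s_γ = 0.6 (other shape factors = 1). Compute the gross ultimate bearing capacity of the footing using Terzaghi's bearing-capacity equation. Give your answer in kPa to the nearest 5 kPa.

Overburden at base level: q = 18.4 × 0.9 = 16.56 kPa.
Cohesion term c·N_c·s_c = 18.8 × 15.8 × 1.3 = 386.15 kPa; surcharge term q·N_q = 16.56 × 7.07 = 117.08 kPa; self-weight term 0.5·γ·B·N_γ·s_γ = 0.5 × 18.4 × 1.8 × 6.2 × 0.6 = 61.603 kPa.
q_ult = 386.15 + 117.08 + 61.603 = 564.83 kPa.

q_ult ≈ 565 kPa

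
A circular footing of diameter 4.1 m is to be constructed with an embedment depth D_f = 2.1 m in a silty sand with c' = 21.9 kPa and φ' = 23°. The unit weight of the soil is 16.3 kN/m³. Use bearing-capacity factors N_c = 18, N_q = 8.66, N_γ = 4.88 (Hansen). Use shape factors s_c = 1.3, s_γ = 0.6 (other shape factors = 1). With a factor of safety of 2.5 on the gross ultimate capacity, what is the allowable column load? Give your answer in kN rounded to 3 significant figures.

P_all ≈ 4790 kN

q = γ·D_f = 16.3 × 2.1 = 34.23 kPa.
c·N_c·s_c = 21.9 × 18 × 1.3 = 512.46 kPa
q·N_q = 34.23 × 8.66 = 296.43 kPa
0.5·γ·B·N_γ·s_γ = 0.5 × 16.3 × 4.1 × 4.88 × 0.6 = 97.839 kPa
q_ult = 512.46 + 296.43 + 97.839 = 906.73 kPa.
Gross allowable pressure q_all = 906.73 / 2.5 = 362.69 kPa.
Footing area = 13.2025 m², so allowable column load = 362.69 × 13.2025 = 4788.4 kN.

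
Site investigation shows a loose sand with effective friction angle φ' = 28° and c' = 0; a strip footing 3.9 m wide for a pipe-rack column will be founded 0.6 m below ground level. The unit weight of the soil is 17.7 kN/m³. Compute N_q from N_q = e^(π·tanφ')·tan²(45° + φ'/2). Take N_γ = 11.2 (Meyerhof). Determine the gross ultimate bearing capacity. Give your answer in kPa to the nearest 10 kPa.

q_ult ≈ 540 kPa

tan28° = 0.5317, so N_q = e^(π×0.5317)·tan²(59°) = 5.314 × 2.77 = 14.72.
Overburden at base level: q = 17.7 × 0.6 = 10.62 kPa.
Surcharge term q·N_q = 10.62 × 14.72 = 156.33 kPa; self-weight term 0.5·γ·B·N_γ = 0.5 × 17.7 × 3.9 × 11.2 = 386.57 kPa.
q_ult = 156.33 + 386.57 = 542.89 kPa.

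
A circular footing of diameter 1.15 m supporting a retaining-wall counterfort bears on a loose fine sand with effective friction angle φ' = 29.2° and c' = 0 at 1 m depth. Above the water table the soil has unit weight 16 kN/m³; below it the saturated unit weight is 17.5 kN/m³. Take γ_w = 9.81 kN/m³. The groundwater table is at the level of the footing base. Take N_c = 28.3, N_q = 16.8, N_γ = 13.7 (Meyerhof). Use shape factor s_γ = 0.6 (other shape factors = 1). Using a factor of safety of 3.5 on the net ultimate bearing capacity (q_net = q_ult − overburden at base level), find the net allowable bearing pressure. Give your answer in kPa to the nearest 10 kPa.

q_all(net) ≈ 80 kPa

Effective surcharge at the founding depth q = γ·D_f = 16 × 1 = 16 kPa.
The water table coincides with the base, so in the self-weight term γ → γ' = 7.69 kN/m³.
q_ult = q·N_q + 0.5·γ·B·N_γ·s_γ
     = 16 × 16.8 + 0.5 × 7.69 × 1.15 × 13.7 × 0.6
     = 268.8 + 36.347 = 305.15 kPa.
q_net = 305.15 − 16 = 289.15 kPa.
q_all(net) = 289.15 / 3.5 = 82.613 kPa.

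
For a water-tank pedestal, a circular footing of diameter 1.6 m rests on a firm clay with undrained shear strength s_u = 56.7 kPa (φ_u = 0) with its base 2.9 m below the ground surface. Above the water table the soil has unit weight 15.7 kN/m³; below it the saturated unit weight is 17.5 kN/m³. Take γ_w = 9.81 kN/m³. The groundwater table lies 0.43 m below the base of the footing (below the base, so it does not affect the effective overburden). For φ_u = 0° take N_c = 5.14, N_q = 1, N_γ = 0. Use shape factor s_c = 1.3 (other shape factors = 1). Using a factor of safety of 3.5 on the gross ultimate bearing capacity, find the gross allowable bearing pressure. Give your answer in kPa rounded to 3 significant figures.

q_all ≈ 121 kPa

q = γ·D_f = 15.7 × 2.9 = 45.53 kPa.
c·N_c·s_c = 56.7 × 5.14 × 1.3 = 378.87 kPa
q·N_q = 45.53 × 1 = 45.53 kPa
q_ult = 378.87 + 45.53 = 424.4 kPa.
q_all = 424.4 / 3.5 = 121.26 kPa.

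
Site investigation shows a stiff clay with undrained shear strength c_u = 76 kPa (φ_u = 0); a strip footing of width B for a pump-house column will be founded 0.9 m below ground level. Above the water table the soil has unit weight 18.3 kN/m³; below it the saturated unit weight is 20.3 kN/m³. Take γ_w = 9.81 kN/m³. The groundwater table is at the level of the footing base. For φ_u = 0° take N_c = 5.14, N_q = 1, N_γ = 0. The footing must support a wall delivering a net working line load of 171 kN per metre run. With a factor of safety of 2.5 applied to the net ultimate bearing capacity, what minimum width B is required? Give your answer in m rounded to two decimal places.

Effective surcharge at the founding depth q = γ·D_f = 18.3 × 0.9 = 16.47 kPa.
q_ult = c·N_c + q·N_q
     = 76 × 5.14 + 16.47 × 1
     = 390.64 + 16.47 = 407.11 kPa.
For φ = 0 the ½γBN_γ term vanishes, so q_ult is independent of B. q_net = 407.11 − 16.47 = 390.64 kPa; q_all(net) = 390.64/2.5 = 156.26 kPa.
Required width B = w / q_all(net) = 171 / 156.26 = 1.094 m.

B = 1.09 m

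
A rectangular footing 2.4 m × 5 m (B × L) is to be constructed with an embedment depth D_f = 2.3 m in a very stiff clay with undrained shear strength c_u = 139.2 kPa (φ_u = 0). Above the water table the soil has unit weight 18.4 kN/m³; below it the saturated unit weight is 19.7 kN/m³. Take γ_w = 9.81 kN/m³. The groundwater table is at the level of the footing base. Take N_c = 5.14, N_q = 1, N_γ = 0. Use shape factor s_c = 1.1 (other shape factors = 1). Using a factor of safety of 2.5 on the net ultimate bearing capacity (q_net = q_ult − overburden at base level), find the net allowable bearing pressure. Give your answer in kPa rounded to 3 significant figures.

q_all(net) ≈ 315 kPa

q = γ·D_f = 18.4 × 2.3 = 42.32 kPa.
c·N_c·s_c = 139.2 × 5.14 × 1.1 = 787.04 kPa
q·N_q = 42.32 × 1 = 42.32 kPa
q_ult = 787.04 + 42.32 = 829.36 kPa.
q_net = 829.36 − 42.32 = 787.04 kPa.
q_all(net) = 787.04 / 2.5 = 314.81 kPa.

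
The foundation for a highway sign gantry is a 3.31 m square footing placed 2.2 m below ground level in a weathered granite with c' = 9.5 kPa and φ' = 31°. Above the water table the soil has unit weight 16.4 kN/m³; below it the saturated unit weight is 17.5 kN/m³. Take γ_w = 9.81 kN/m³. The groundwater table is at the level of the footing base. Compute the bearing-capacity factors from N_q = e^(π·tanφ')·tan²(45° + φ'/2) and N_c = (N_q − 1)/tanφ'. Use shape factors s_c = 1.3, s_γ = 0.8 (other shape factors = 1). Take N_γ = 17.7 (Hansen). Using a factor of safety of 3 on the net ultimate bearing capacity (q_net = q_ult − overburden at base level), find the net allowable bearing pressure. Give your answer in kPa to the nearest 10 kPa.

N_q = e^(π·tan31°)·tan²(60.5°) = 20.63; N_c = (N_q − 1)/tanφ' = 32.67.
Overburden at base level: q = 16.4 × 2.2 = 36.08 kPa.
Below the base the soil is submerged, so the ½γBN_γ term uses γ' = 17.5 − 9.81 = 7.69 kN/m³.
Cohesion term c·N_c·s_c = 9.5 × 32.671 × 1.3 = 403.49 kPa; surcharge term q·N_q = 36.08 × 20.631 = 744.36 kPa; self-weight term 0.5·γ·B·N_γ·s_γ = 0.5 × 7.69 × 3.31 × 17.7 × 0.8 = 180.21 kPa.
q_ult = 403.49 + 744.36 + 180.21 = 1328.1 kPa.
q_net = 1328.1 − 36.08 = 1292 kPa.
q_all(net) = 1292 / 3 = 430.66 kPa.

q_all(net) ≈ 430 kPa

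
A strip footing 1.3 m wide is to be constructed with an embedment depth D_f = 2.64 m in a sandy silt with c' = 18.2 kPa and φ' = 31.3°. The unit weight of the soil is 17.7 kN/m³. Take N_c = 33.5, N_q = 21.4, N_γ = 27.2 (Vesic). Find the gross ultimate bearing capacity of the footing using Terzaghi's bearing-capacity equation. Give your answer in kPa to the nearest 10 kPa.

q_ult ≈ 1920 kPa

Overburden at base level: q = 17.7 × 2.64 = 46.728 kPa.
Cohesion term c·N_c = 18.2 × 33.5 = 609.7 kPa; surcharge term q·N_q = 46.728 × 21.4 = 999.98 kPa; self-weight term 0.5·γ·B·N_γ = 0.5 × 17.7 × 1.3 × 27.2 = 312.94 kPa.
q_ult = 609.7 + 999.98 + 312.94 = 1922.6 kPa.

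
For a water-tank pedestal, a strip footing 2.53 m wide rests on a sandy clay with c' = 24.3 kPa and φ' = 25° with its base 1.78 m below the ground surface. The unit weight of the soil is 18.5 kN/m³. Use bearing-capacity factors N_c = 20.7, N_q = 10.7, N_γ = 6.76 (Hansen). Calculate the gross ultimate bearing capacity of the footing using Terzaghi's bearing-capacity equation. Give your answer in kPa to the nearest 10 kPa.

q = γ·D_f = 18.5 × 1.78 = 32.93 kPa.
c·N_c = 24.3 × 20.7 = 503.01 kPa
q·N_q = 32.93 × 10.7 = 352.35 kPa
0.5·γ·B·N_γ = 0.5 × 18.5 × 2.53 × 6.76 = 158.2 kPa
q_ult = 503.01 + 352.35 + 158.2 = 1013.6 kPa.

q_ult ≈ 1010 kPa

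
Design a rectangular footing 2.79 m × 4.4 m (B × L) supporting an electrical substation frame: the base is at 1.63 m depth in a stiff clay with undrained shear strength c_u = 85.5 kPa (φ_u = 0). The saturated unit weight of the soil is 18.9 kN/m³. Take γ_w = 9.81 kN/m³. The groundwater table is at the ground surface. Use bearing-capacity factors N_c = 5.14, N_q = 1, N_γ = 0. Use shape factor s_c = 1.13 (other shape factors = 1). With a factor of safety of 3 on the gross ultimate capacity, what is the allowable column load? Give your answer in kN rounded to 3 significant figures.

P_all ≈ 2090 kN

Water table at ground surface, so effective unit weight γ' = 18.9 − 9.81 = 9.09 kN/m³ is used throughout; overburden q = 9.09 × 1.63 = 14.817 kPa.
Cohesion term c·N_c·s_c = 85.5 × 5.14 × 1.13 = 496.6 kPa; surcharge term q·N_q = 14.817 × 1 = 14.817 kPa.
q_ult = 496.6 + 14.817 = 511.42 kPa.
Gross allowable pressure q_all = 511.42 / 3 = 170.47 kPa.
Footing area = 12.276 m², so allowable column load = 170.47 × 12.276 = 2092.7 kN.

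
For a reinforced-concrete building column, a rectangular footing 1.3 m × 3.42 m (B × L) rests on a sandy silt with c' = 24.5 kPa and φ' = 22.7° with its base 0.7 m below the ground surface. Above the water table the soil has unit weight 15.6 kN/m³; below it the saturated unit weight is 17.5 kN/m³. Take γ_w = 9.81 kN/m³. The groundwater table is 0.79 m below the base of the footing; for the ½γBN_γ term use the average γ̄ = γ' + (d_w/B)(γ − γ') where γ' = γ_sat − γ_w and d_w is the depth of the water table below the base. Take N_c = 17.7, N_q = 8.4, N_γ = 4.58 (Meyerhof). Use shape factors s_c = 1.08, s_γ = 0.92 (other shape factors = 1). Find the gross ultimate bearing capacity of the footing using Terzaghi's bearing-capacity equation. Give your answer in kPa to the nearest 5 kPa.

Effective surcharge at the founding depth q = γ·D_f = 15.6 × 0.7 = 10.92 kPa.
With d_w = 0.79 m < B, γ̄ = 7.69 + (0.79/1.3) × (15.6 − 7.69) = 12.497 kN/m³.
q_ult = c·N_c·s_c + q·N_q + 0.5·γ·B·N_γ·s_γ
     = 24.5 × 17.7 × 1.08 + 10.92 × 8.4 + 0.5 × 12.497 × 1.3 × 4.58 × 0.92
     = 468.34 + 91.728 + 34.227 = 594.3 kPa.

q_ult ≈ 595 kPa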